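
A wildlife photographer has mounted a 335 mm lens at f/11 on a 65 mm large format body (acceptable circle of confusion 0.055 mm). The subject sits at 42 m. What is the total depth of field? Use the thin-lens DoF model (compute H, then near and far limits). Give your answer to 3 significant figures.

Hyperfocal distance H = f²/(N·c) + f = 335²/(11 × 0.055) + 335 = 112225/0.605 + 335 ≈ 185830.9 mm ≈ 185.8 m.
Near limit Dn = s·(H − f)/(H + s − 2f) = 42000 × (185830.9 − 335) / (185830.9 + 42000 − 2 × 335) = 42000 × 185495.9 / 227160.9 ≈ 34297 mm.
Far limit Df = s·(H − f)/(H − s) = 42000 × (185830.9 − 335) / (185830.9 − 42000) = 42000 × 185495.9 / 143830.9 ≈ 54167 mm.
Depth of field = Df − Dn = 54167 − 34297 ≈ 19870 mm ≈ 19.9 m.

19.9 m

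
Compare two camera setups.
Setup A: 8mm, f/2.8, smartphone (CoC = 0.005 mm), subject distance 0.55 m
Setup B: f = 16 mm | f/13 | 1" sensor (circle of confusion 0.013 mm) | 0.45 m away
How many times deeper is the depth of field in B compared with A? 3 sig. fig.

2.12

Setup A: H = 8²/(2.8×0.005) + 8 ≈ 4579.4 mm; DoF = Df − Dn = 623.98 − 491.70 ≈ 132.28 mm.
Setup B: H = 16²/(13×0.013) + 16 ≈ 1530.8 mm; DoF = Df − Dn = 630.70 − 349.78 ≈ 280.92 mm.
Ratio = 280.92 / 132.28 ≈ 2.12.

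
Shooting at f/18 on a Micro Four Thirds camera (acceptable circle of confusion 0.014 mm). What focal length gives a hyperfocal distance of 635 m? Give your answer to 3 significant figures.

400 mm

From H = f²/(N·c) + f, with f ≪ H: f ≈ √(H·N·c) = √(635000 × 18 × 0.014) = √160020 ≈ 400.0 mm.
The +f correction barely moves this — solving exactly, f² + N·c·f − N·c·H = 0 ⇒ f = (−N·c + √((N·c)² + 4·N·c·H))/2 = (−0.252 + √640080)/2 ≈ 399.90 mm, so f ≈ 400 mm.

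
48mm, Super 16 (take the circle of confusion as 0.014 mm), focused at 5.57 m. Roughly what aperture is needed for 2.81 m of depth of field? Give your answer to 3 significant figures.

f/7.09

Write h = H − f = f²/(N·c). The thin-lens limits are Dn = s·h/(h + (s−f)) and Df = s·h/(h − (s−f)), so DoF = Df − Dn = 2·s·(s−f)·h / (h² − (s−f)²).
That is a quadratic in h: DoF·h² − 2·s·(s−f)·h − DoF·(s−f)² = 0 ⇒ h = (s−f)·(s + √(s² + DoF²)) / DoF = 5522 × (5570 + √(5570² + 2810²)) / 2810 = 5522 × (5570 + 6238.67) / 2810 ≈ 23206 mm.
Then N = f²/(c·h) = 48² / (0.014 × 23206) = 2304 / 324.88 ≈ 7.09.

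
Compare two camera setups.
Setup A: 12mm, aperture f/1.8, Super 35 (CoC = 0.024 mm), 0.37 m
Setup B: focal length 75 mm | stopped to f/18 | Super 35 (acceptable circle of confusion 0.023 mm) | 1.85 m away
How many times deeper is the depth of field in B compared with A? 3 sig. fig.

6.12

Setup A: H = 12²/(1.8×0.024) + 12 ≈ 3345.3 mm; DoF = Df − Dn = 414.519 − 334.116 ≈ 80.403 mm.
Setup B: H = 75²/(18×0.023) + 75 ≈ 13662.0 mm; DoF = Df − Dn = 2128.00 − 1636.24 ≈ 491.76 mm.
Ratio = 491.76 / 80.403 ≈ 6.12.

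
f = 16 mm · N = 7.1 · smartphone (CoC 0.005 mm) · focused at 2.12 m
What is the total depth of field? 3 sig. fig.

Hyperfocal distance H = f²/(N·c) + f = 16²/(7.1 × 0.005) + 16 = 256/0.0355 + 16 ≈ 7227.3 mm ≈ 7.227 m.
Near limit Dn = s·(H − f)/(H + s − 2f) = 2120 × (7227.3 − 16) / (7227.3 + 2120 − 2 × 16) = 2120 × 7211.3 / 9315.3 ≈ 1641.2 mm.
Far limit Df = s·(H − f)/(H − s) = 2120 × (7227.3 − 16) / (7227.3 − 2120) = 2120 × 7211.3 / 5107.3 ≈ 2993.4 mm.
Depth of field = Df − Dn = 2993.4 − 1641.2 ≈ 1352.2 mm ≈ 1.35 m.

1.35 m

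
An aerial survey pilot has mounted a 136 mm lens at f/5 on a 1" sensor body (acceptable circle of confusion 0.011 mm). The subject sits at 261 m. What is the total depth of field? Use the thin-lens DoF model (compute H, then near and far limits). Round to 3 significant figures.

1020 m

Hyperfocal distance H = f²/(N·c) + f = 136²/(5 × 0.011) + 136 = 18496/0.055 + 136 ≈ 336426.9 mm ≈ 336.4 m.
Near limit Dn = s·(H − f)/(H + s − 2f) = 261000 × (336426.9 − 136) / (336426.9 + 261000 − 2 × 136) = 261000 × 336290.9 / 597154.9 ≈ 146984 mm.
Far limit Df = s·(H − f)/(H − s) = 261000 × (336426.9 − 136) / (336426.9 − 261000) = 261000 × 336290.9 / 75426.9 ≈ 1163669 mm.
Depth of field = Df − Dn = 1163669 − 146984 ≈ 1016685 mm ≈ 1020 m.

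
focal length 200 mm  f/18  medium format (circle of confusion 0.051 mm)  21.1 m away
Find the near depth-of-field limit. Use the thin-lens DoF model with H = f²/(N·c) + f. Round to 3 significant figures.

14.3 m

Hyperfocal distance H = f²/(N·c) + f = 200²/(18 × 0.051) + 200 = 40000/0.918 + 200 ≈ 43773.0 mm ≈ 43.77 m.
Near limit Dn = s·(H − f)/(H + s − 2f) = 21100 × (43773.0 − 200) / (43773.0 + 21100 − 2 × 200) = 21100 × 43573.0 / 64473.0 ≈ 14260 mm ≈ 14.3 m.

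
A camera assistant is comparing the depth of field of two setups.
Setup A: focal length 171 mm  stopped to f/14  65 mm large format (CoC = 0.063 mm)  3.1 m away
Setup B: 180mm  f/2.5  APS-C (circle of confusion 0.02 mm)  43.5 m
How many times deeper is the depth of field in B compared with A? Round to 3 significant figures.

Setup A: H = 171²/(14×0.063) + 171 ≈ 33324.1 mm; DoF = Df − Dn = 3400.42 − 2848.35 ≈ 552.07 mm.
Setup B: H = 180²/(2.5×0.02) + 180 ≈ 648180.0 mm; DoF = Df − Dn = 46616.4 − 40774.2 ≈ 5842.2 mm.
Ratio = 5842.2 / 552.07 ≈ 10.6.

10.6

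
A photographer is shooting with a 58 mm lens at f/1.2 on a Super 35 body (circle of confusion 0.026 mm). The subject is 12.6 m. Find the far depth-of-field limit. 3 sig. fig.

Hyperfocal distance H = f²/(N·c) + f = 58²/(1.2 × 0.026) + 58 = 3364/0.0312 + 58 ≈ 107878.5 mm ≈ 107.9 m.
Far limit Df = s·(H − f)/(H − s) = 12600 × (107878.5 − 58) / (107878.5 − 12600) = 12600 × 107820.5 / 95278.5 ≈ 14259 mm ≈ 14.3 m.

14.3 m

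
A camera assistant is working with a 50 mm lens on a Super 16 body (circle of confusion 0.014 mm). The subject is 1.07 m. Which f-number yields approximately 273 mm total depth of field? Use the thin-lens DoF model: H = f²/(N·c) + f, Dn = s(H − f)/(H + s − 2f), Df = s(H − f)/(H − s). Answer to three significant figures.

Write h = H − f = f²/(N·c). The thin-lens limits are Dn = s·h/(h + (s−f)) and Df = s·h/(h − (s−f)), so DoF = Df − Dn = 2·s·(s−f)·h / (h² − (s−f)²).
That is a quadratic in h: DoF·h² − 2·s·(s−f)·h − DoF·(s−f)² = 0 ⇒ h = (s−f)·(s + √(s² + DoF²)) / DoF = 1020 × (1070 + √(1070² + 273²)) / 273 = 1020 × (1070 + 1104.28) / 273 ≈ 8123.7 mm.
Then N = f²/(c·h) = 50² / (0.014 × 8123.7) = 2500 / 113.73 ≈ 22.

f/22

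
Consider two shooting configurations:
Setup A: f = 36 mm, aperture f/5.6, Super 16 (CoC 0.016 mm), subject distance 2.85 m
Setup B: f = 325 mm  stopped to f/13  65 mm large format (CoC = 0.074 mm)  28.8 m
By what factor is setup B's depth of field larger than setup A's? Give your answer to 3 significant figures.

13.9

Setup A: H = 36²/(5.6×0.016) + 36 ≈ 14500.3 mm; DoF = Df − Dn = 3538.4 − 2385.8 ≈ 1152.6 mm.
Setup B: H = 325²/(13×0.074) + 325 ≈ 110122.3 mm; DoF = Df − Dn = 38884 − 22869 ≈ 16015 mm.
Ratio = 16015 / 1152.6 ≈ 13.9.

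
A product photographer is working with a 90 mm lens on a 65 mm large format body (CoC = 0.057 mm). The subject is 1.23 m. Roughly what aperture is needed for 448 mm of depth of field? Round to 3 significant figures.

f/22

Write h = H − f = f²/(N·c). The thin-lens limits are Dn = s·h/(h + (s−f)) and Df = s·h/(h − (s−f)), so DoF = Df − Dn = 2·s·(s−f)·h / (h² − (s−f)²).
That is a quadratic in h: DoF·h² − 2·s·(s−f)·h − DoF·(s−f)² = 0 ⇒ h = (s−f)·(s + √(s² + DoF²)) / DoF = 1140 × (1230 + √(1230² + 448²)) / 448 = 1140 × (1230 + 1309.05) / 448 ≈ 6461.0 mm.
Then N = f²/(c·h) = 90² / (0.057 × 6461.0) = 8100 / 368.28 ≈ 22.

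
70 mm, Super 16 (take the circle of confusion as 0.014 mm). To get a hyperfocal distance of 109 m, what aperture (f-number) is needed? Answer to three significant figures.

Rearrange H = f²/(N·c) + f for N: N = f² / ((H − f)·c).
N = 70² / ((109000 − 70) × 0.014) = 4900 / 1525 ≈ 3.21.

f/3.21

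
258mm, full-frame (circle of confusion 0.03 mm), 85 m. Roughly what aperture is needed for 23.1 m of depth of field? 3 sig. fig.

Write h = H − f = f²/(N·c). The thin-lens limits are Dn = s·h/(h + (s−f)) and Df = s·h/(h − (s−f)), so DoF = Df − Dn = 2·s·(s−f)·h / (h² − (s−f)²).
That is a quadratic in h: DoF·h² − 2·s·(s−f)·h − DoF·(s−f)² = 0 ⇒ h = (s−f)·(s + √(s² + DoF²)) / DoF = 84742 × (85000 + √(85000² + 23100²)) / 23100 = 84742 × (85000 + 88083.0) / 23100 ≈ 634952 mm.
Then N = f²/(c·h) = 258² / (0.03 × 634952) = 66564 / 19049 ≈ 3.49.

f/3.49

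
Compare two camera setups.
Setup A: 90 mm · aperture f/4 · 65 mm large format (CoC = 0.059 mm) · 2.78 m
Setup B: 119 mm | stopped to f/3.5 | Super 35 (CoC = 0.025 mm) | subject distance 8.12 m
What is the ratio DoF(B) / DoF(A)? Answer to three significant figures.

1.84

Setup A: H = 90²/(4×0.059) + 90 ≈ 34412.0 mm; DoF = Df − Dn = 3016.41 − 2577.95 ≈ 438.46 mm.
Setup B: H = 119²/(3.5×0.025) + 119 ≈ 161959.0 mm; DoF = Df − Dn = 8542.31 − 7737.48 ≈ 804.83 mm.
Ratio = 804.83 / 438.46 ≈ 1.84.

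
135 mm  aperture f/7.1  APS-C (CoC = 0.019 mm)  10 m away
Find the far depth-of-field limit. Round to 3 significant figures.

10.8 m

Hyperfocal distance H = f²/(N·c) + f = 135²/(7.1 × 0.019) + 135 = 18225/0.1349 + 135 ≈ 135235.1 mm ≈ 135.2 m.
Far limit Df = s·(H − f)/(H − s) = 10000 × (135235.1 − 135) / (135235.1 − 10000) = 10000 × 135100.1 / 125235.1 ≈ 10788 mm ≈ 10.8 m.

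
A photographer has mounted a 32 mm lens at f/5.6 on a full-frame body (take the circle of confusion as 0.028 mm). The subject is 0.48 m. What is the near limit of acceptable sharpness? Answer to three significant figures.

Hyperfocal distance H = f²/(N·c) + f = 32²/(5.6 × 0.028) + 32 = 1024/0.1568 + 32 ≈ 6562.6 mm ≈ 6.563 m.
Near limit Dn = s·(H − f)/(H + s − 2f) = 480 × (6562.6 − 32) / (6562.6 + 480 − 2 × 32) = 480 × 6530.6 / 6978.6 ≈ 449.19 mm.

449 mm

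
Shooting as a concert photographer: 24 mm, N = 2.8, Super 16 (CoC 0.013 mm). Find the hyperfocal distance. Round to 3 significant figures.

15.8 m

Hyperfocal distance H = f²/(N·c) + f = 24²/(2.8 × 0.013) + 24 = 576/0.0364 + 24 ≈ 15848.2 mm ≈ 15.8 m.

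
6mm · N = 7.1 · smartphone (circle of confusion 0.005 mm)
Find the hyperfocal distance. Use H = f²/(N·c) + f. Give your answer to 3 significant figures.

Hyperfocal distance H = f²/(N·c) + f = 6²/(7.1 × 0.005) + 6 = 36/0.0355 + 6 ≈ 1020.1 mm ≈ 1.02 m.

1.02 m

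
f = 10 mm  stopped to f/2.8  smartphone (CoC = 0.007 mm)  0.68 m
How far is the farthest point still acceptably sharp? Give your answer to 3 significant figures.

Hyperfocal distance H = f²/(N·c) + f = 10²/(2.8 × 0.007) + 10 = 100/0.0196 + 10 ≈ 5112.0 mm ≈ 5.112 m.
Far limit Df = s·(H − f)/(H − s) = 680 × (5112.0 − 10) / (5112.0 − 680) = 680 × 5102.0 / 4432.0 ≈ 782.80 mm ≈ 0.783 m.

0.783 m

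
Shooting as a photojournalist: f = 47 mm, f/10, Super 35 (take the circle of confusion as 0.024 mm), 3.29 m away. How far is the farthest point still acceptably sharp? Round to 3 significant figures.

5.08 m

Hyperfocal distance H = f²/(N·c) + f = 47²/(10 × 0.024) + 47 = 2209/0.24 + 47 ≈ 9251.2 mm ≈ 9.251 m.
Far limit Df = s·(H − f)/(H − s) = 3290 × (9251.2 − 47) / (9251.2 − 3290) = 3290 × 9204.2 / 5961.2 ≈ 5079.8 mm ≈ 5.08 m.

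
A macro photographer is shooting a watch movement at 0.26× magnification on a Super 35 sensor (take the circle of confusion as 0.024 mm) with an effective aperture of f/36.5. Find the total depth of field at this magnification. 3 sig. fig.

At magnification m, DoF ≈ 2·N_eff·c/m² = 2 × 36.5 × 0.024 / 0.26² = 1.752 / 0.0676 ≈ 25.9 mm.

25.9 mm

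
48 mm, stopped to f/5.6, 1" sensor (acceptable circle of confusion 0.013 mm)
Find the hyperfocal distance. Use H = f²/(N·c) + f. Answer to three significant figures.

Hyperfocal distance H = f²/(N·c) + f = 48²/(5.6 × 0.013) + 48 = 2304/0.0728 + 48 ≈ 31696.4 mm ≈ 31.7 m.

31.7 m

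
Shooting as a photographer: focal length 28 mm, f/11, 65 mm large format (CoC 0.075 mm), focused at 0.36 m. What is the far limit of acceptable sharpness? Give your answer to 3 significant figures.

0.553 m

Hyperfocal distance H = f²/(N·c) + f = 28²/(11 × 0.075) + 28 = 784/0.825 + 28 ≈ 978.3 mm ≈ 0.978 m.
Far limit Df = s·(H − f)/(H − s) = 360 × (978.3 − 28) / (978.3 − 360) = 360 × 950.3 / 618.3 ≈ 553.30 mm ≈ 0.553 m.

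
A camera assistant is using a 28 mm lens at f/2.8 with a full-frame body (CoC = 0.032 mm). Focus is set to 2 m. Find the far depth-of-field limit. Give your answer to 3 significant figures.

2.58 m

Hyperfocal distance H = f²/(N·c) + f = 28²/(2.8 × 0.032) + 28 = 784/0.0896 + 28 ≈ 8778.0 mm ≈ 8.778 m.
Far limit Df = s·(H − f)/(H − s) = 2000 × (8778.0 − 28) / (8778.0 − 2000) = 2000 × 8750.0 / 6778.0 ≈ 2581.9 mm ≈ 2.58 m.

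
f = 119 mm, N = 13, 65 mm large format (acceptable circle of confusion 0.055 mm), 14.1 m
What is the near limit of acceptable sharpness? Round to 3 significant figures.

Hyperfocal distance H = f²/(N·c) + f = 119²/(13 × 0.055) + 119 = 14161/0.715 + 119 ≈ 19924.6 mm ≈ 19.92 m.
Near limit Dn = s·(H − f)/(H + s − 2f) = 14100 × (19924.6 − 119) / (19924.6 + 14100 − 2 × 119) = 14100 × 19805.6 / 33786.6 ≈ 8265.4 mm ≈ 8.27 m.

8.27 m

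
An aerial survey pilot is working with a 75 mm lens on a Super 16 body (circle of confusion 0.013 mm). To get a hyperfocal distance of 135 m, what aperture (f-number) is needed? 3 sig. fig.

f/3.21

Rearrange H = f²/(N·c) + f for N: N = f² / ((H − f)·c).
N = 75² / ((135000 − 75) × 0.013) = 5625 / 1754 ≈ 3.21.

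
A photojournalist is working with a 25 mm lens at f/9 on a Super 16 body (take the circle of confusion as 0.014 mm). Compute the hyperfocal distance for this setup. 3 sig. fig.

Hyperfocal distance H = f²/(N·c) + f = 25²/(9 × 0.014) + 25 = 625/0.126 + 25 ≈ 4985.3 mm ≈ 4.99 m.

4.99 m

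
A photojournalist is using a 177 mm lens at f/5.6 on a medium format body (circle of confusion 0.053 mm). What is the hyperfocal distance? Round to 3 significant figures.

Hyperfocal distance H = f²/(N·c) + f = 177²/(5.6 × 0.053) + 177 = 31329/0.2968 + 177 ≈ 105732.9 mm ≈ 106 m.

106 m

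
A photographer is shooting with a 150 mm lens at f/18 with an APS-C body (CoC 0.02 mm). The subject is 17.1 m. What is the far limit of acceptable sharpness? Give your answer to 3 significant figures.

Hyperfocal distance H = f²/(N·c) + f = 150²/(18 × 0.02) + 150 = 22500/0.36 + 150 ≈ 62650.0 mm ≈ 62.65 m.
Far limit Df = s·(H − f)/(H − s) = 17100 × (62650.0 − 150) / (62650.0 − 17100) = 17100 × 62500.0 / 45550.0 ≈ 23463 mm ≈ 23.5 m.

23.5 m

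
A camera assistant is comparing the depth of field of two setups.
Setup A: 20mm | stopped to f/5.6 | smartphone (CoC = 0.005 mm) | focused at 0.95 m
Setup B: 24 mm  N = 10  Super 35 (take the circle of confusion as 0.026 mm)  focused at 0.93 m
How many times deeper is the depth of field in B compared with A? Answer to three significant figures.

7.35

Setup A: H = 20²/(5.6×0.005) + 20 ≈ 14305.7 mm; DoF = Df − Dn = 1016.15 − 891.94 ≈ 124.21 mm.
Setup B: H = 24²/(10×0.026) + 24 ≈ 2239.4 mm; DoF = Df − Dn = 1573.49 − 660.06 ≈ 913.43 mm.
Ratio = 913.43 / 124.21 ≈ 7.35.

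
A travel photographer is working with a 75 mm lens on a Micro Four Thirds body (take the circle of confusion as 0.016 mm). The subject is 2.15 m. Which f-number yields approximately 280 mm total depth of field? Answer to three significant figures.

f/11

Write h = H − f = f²/(N·c). The thin-lens limits are Dn = s·h/(h + (s−f)) and Df = s·h/(h − (s−f)), so DoF = Df − Dn = 2·s·(s−f)·h / (h² − (s−f)²).
That is a quadratic in h: DoF·h² − 2·s·(s−f)·h − DoF·(s−f)² = 0 ⇒ h = (s−f)·(s + √(s² + DoF²)) / DoF = 2075 × (2150 + √(2150² + 280²)) / 280 = 2075 × (2150 + 2168.16) / 280 ≈ 32001 mm.
Then N = f²/(c·h) = 75² / (0.016 × 32001) = 5625 / 512.01 ≈ 11.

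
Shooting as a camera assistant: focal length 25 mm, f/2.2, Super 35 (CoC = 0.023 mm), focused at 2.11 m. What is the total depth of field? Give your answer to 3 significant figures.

Hyperfocal distance H = f²/(N·c) + f = 25²/(2.2 × 0.023) + 25 = 625/0.0506 + 25 ≈ 12376.8 mm ≈ 12.38 m.
Near limit Dn = s·(H − f)/(H + s − 2f) = 2110 × (12376.8 − 25) / (12376.8 + 2110 − 2 × 25) = 2110 × 12351.8 / 14436.8 ≈ 1805.27 mm.
Far limit Df = s·(H − f)/(H − s) = 2110 × (12376.8 − 25) / (12376.8 − 2110) = 2110 × 12351.8 / 10266.8 ≈ 2538.50 mm.
Depth of field = Df − Dn = 2538.50 − 1805.27 ≈ 733.23 mm ≈ 0.733 m.

0.733 m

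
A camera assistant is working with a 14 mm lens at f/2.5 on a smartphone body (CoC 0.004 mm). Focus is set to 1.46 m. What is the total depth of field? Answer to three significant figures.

217 mm

Hyperfocal distance H = f²/(N·c) + f = 14²/(2.5 × 0.004) + 14 = 196/0.01 + 14 ≈ 19614.0 mm ≈ 19.61 m.
Near limit Dn = s·(H − f)/(H + s − 2f) = 1460 × (19614.0 − 14) / (19614.0 + 1460 − 2 × 14) = 1460 × 19600.0 / 21046.0 ≈ 1359.69 mm.
Far limit Df = s·(H − f)/(H − s) = 1460 × (19614.0 − 14) / (19614.0 − 1460) = 1460 × 19600.0 / 18154.0 ≈ 1576.29 mm.
Depth of field = Df − Dn = 1576.29 − 1359.69 ≈ 216.60 mm.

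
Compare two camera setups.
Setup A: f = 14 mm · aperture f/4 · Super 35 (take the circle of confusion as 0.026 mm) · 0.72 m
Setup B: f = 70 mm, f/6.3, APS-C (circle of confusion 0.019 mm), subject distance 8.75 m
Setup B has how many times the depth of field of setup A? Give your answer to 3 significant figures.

Setup A: H = 14²/(4×0.026) + 14 ≈ 1898.6 mm; DoF = Df − Dn = 1151.29 − 523.78 ≈ 627.51 mm.
Setup B: H = 70²/(6.3×0.019) + 70 ≈ 41005.7 mm; DoF = Df − Dn = 11104.6 − 7219.2 ≈ 3885.4 mm.
Ratio = 3885.4 / 627.51 ≈ 6.19.

6.19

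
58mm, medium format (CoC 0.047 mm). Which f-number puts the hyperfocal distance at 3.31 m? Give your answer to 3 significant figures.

Rearrange H = f²/(N·c) + f for N: N = f² / ((H − f)·c).
N = 58² / ((3310 − 58) × 0.047) = 3364 / 152.8 ≈ 22.

f/22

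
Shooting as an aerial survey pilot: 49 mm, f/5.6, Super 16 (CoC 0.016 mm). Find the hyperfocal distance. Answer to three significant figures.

26.8 m

Hyperfocal distance H = f²/(N·c) + f = 49²/(5.6 × 0.016) + 49 = 2401/0.0896 + 49 ≈ 26845.9 mm ≈ 26.8 m.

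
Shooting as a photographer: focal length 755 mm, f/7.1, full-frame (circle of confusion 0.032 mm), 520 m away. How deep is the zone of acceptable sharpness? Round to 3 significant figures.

225 m

Hyperfocal distance H = f²/(N·c) + f = 755²/(7.1 × 0.032) + 755 = 570025/0.2272 + 755 ≈ 2509667.9 mm ≈ 2510 m.
Near limit Dn = s·(H − f)/(H + s − 2f) = 520000 × (2509667.9 − 755) / (2509667.9 + 520000 − 2 × 755) = 520000 × 2508912.9 / 3028157.9 ≈ 430834 mm.
Far limit Df = s·(H − f)/(H − s) = 520000 × (2509667.9 − 755) / (2509667.9 − 520000) = 520000 × 2508912.9 / 1989667.9 ≈ 655705 mm.
Depth of field = Df − Dn = 655705 − 430834 ≈ 224871 mm ≈ 225 m.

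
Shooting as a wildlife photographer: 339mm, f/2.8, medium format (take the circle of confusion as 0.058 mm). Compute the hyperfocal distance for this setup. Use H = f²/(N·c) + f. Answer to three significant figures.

Hyperfocal distance H = f²/(N·c) + f = 339²/(2.8 × 0.058) + 339 = 114921/0.1624 + 339 ≈ 707980.6 mm ≈ 708 m.

708 m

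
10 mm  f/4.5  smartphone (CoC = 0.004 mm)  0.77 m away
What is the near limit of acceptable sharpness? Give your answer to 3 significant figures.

0.677 m

Hyperfocal distance H = f²/(N·c) + f = 10²/(4.5 × 0.004) + 10 = 100/0.018 + 10 ≈ 5565.6 mm ≈ 5.566 m.
Near limit Dn = s·(H − f)/(H + s − 2f) = 770 × (5565.6 − 10) / (5565.6 + 770 − 2 × 10) = 770 × 5555.6 / 6315.6 ≈ 677.34 mm ≈ 0.677 m.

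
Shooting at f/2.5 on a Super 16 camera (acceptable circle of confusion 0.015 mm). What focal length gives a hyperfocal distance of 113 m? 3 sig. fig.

65.1 mm

From H = f²/(N·c) + f, with f ≪ H: f ≈ √(H·N·c) = √(113000 × 2.5 × 0.015) = √4237.5 ≈ 65.10 mm.
The +f correction barely moves this — solving exactly, f² + N·c·f − N·c·H = 0 ⇒ f = (−N·c + √((N·c)² + 4·N·c·H))/2 = (−0.0375 + √16950)/2 ≈ 65.077 mm, so f ≈ 65.1 mm.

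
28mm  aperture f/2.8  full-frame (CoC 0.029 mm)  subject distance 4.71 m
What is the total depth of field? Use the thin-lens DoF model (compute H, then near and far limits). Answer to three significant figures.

Hyperfocal distance H = f²/(N·c) + f = 28²/(2.8 × 0.029) + 28 = 784/0.0812 + 28 ≈ 9683.2 mm ≈ 9.683 m.
Near limit Dn = s·(H − f)/(H + s − 2f) = 4710 × (9683.2 − 28) / (9683.2 + 4710 − 2 × 28) = 4710 × 9655.2 / 14337.2 ≈ 3171.9 mm.
Far limit Df = s·(H − f)/(H − s) = 4710 × (9683.2 − 28) / (9683.2 − 4710) = 4710 × 9655.2 / 4973.2 ≈ 9144.2 mm.
Depth of field = Df − Dn = 9144.2 − 3171.9 ≈ 5972.3 mm ≈ 5.97 m.

5.97 m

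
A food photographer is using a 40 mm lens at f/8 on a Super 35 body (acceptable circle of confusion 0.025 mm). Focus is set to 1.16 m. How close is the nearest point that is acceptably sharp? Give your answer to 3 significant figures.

1.02 m

Hyperfocal distance H = f²/(N·c) + f = 40²/(8 × 0.025) + 40 = 1600/0.2 + 40 ≈ 8040.0 mm ≈ 8.040 m.
Near limit Dn = s·(H − f)/(H + s − 2f) = 1160 × (8040.0 − 40) / (8040.0 + 1160 − 2 × 40) = 1160 × 8000.0 / 9120.0 ≈ 1017.5 mm ≈ 1.02 m.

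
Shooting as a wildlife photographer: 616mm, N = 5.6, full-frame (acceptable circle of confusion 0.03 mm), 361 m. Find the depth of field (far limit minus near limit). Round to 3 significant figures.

Hyperfocal distance H = f²/(N·c) + f = 616²/(5.6 × 0.03) + 616 = 379456/0.168 + 616 ≈ 2259282.7 mm ≈ 2259 m.
Near limit Dn = s·(H − f)/(H + s − 2f) = 361000 × (2259282.7 − 616) / (2259282.7 + 361000 − 2 × 616) = 361000 × 2258666.7 / 2619050.7 ≈ 311326 mm.
Far limit Df = s·(H − f)/(H − s) = 361000 × (2259282.7 − 616) / (2259282.7 − 361000) = 361000 × 2258666.7 / 1898282.7 ≈ 429535 mm.
Depth of field = Df − Dn = 429535 − 311326 ≈ 118209 mm ≈ 118 m.

118 m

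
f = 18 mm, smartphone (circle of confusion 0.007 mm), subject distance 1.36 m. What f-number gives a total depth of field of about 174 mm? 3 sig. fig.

f/2.20

Write h = H − f = f²/(N·c). The thin-lens limits are Dn = s·h/(h + (s−f)) and Df = s·h/(h − (s−f)), so DoF = Df − Dn = 2·s·(s−f)·h / (h² − (s−f)²).
That is a quadratic in h: DoF·h² − 2·s·(s−f)·h − DoF·(s−f)² = 0 ⇒ h = (s−f)·(s + √(s² + DoF²)) / DoF = 1342 × (1360 + √(1360² + 174²)) / 174 = 1342 × (1360 + 1371.09) / 174 ≈ 21064 mm.
Then N = f²/(c·h) = 18² / (0.007 × 21064) = 324 / 147.45 ≈ 2.20.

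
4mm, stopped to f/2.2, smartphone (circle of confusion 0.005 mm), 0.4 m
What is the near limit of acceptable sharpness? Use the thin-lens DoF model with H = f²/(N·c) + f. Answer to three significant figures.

314 mm

Hyperfocal distance H = f²/(N·c) + f = 4²/(2.2 × 0.005) + 4 = 16/0.011 + 4 ≈ 1458.5 mm ≈ 1.459 m.
Near limit Dn = s·(H − f)/(H + s − 2f) = 400 × (1458.5 − 4) / (1458.5 + 400 − 2 × 4) = 400 × 1454.5 / 1850.5 ≈ 314.40 mm.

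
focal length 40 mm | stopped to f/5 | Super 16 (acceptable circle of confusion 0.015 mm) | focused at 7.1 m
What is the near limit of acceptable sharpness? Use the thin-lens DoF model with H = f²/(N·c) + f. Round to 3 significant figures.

Hyperfocal distance H = f²/(N·c) + f = 40²/(5 × 0.015) + 40 = 1600/0.075 + 40 ≈ 21373.3 mm ≈ 21.37 m.
Near limit Dn = s·(H − f)/(H + s − 2f) = 7100 × (21373.3 − 40) / (21373.3 + 7100 − 2 × 40) = 7100 × 21333.3 / 28393.3 ≈ 5334.6 mm ≈ 5.33 m.

5.33 m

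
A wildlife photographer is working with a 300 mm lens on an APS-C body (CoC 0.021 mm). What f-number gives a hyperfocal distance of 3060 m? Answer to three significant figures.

Rearrange H = f²/(N·c) + f for N: N = f² / ((H − f)·c).
N = 300² / ((3060000 − 300) × 0.021) = 90000 / 64254 ≈ 1.40.

f/1.40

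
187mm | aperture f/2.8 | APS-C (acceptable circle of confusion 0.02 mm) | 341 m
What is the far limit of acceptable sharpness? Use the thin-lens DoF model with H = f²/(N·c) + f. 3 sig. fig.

Hyperfocal distance H = f²/(N·c) + f = 187²/(2.8 × 0.02) + 187 = 34969/0.056 + 187 ≈ 624633.4 mm ≈ 624.6 m.
Far limit Df = s·(H − f)/(H − s) = 341000 × (624633.4 − 187) / (624633.4 − 341000) = 341000 × 624446.4 / 283633.4 ≈ 750744 mm ≈ 751 m.

751 m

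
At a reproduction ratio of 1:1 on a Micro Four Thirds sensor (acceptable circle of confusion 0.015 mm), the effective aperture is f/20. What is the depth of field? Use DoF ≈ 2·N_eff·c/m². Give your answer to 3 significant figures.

At magnification m, DoF ≈ 2·N_eff·c/m² = 2 × 20 × 0.015 / 1² = 0.6 / 1 ≈ 0.6 mm.

0.600 mm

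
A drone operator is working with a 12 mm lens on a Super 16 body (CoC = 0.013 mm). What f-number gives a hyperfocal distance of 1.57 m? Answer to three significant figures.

Rearrange H = f²/(N·c) + f for N: N = f² / ((H − f)·c).
N = 12² / ((1570 − 12) × 0.013) = 144 / 20.25 ≈ 7.11.

f/7.11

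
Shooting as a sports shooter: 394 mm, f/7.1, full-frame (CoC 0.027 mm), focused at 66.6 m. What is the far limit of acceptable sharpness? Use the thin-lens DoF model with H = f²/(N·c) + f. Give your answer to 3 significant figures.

72.5 m

Hyperfocal distance H = f²/(N·c) + f = 394²/(7.1 × 0.027) + 394 = 155236/0.1917 + 394 ≈ 810180.1 mm ≈ 810.2 m.
Far limit Df = s·(H − f)/(H − s) = 66600 × (810180.1 − 394) / (810180.1 − 66600) = 66600 × 809786.1 / 743580.1 ≈ 72530 mm ≈ 72.5 m.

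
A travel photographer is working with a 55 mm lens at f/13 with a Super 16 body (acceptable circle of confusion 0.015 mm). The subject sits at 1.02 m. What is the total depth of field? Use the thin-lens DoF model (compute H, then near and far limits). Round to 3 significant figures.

Hyperfocal distance H = f²/(N·c) + f = 55²/(13 × 0.015) + 55 = 3025/0.195 + 55 ≈ 15567.8 mm ≈ 15.57 m.
Near limit Dn = s·(H − f)/(H + s − 2f) = 1020 × (15567.8 − 55) / (15567.8 + 1020 − 2 × 55) = 1020 × 15512.8 / 16477.8 ≈ 960.27 mm.
Far limit Df = s·(H − f)/(H − s) = 1020 × (15567.8 − 55) / (15567.8 − 1020) = 1020 × 15512.8 / 14547.8 ≈ 1087.66 mm.
Depth of field = Df − Dn = 1087.66 − 960.27 ≈ 127.39 mm.

127 mm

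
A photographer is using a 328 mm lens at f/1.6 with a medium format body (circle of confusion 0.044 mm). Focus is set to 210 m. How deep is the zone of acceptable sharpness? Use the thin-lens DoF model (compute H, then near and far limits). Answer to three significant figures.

58.7 m

Hyperfocal distance H = f²/(N·c) + f = 328²/(1.6 × 0.044) + 328 = 107584/0.0704 + 328 ≈ 1528509.8 mm ≈ 1529 m.
Near limit Dn = s·(H − f)/(H + s − 2f) = 210000 × (1528509.8 − 328) / (1528509.8 + 210000 − 2 × 328) = 210000 × 1528181.8 / 1737853.8 ≈ 184664 mm.
Far limit Df = s·(H − f)/(H − s) = 210000 × (1528509.8 − 328) / (1528509.8 − 210000) = 210000 × 1528181.8 / 1318509.8 ≈ 243395 mm.
Depth of field = Df − Dn = 243395 − 184664 ≈ 58731 mm ≈ 58.7 m.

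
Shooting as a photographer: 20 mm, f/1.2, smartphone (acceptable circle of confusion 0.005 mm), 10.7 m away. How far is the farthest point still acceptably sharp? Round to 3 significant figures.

Hyperfocal distance H = f²/(N·c) + f = 20²/(1.2 × 0.005) + 20 = 400/0.006 + 20 ≈ 66686.7 mm ≈ 66.69 m.
Far limit Df = s·(H − f)/(H − s) = 10700 × (66686.7 − 20) / (66686.7 − 10700) = 10700 × 66666.7 / 55986.7 ≈ 12741 mm ≈ 12.7 m.

12.7 m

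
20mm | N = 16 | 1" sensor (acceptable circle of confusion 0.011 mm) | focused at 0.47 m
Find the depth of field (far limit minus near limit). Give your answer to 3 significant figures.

Hyperfocal distance H = f²/(N·c) + f = 20²/(16 × 0.011) + 20 = 400/0.176 + 20 ≈ 2292.7 mm ≈ 2.293 m.
Near limit Dn = s·(H − f)/(H + s − 2f) = 470 × (2292.7 − 20) / (2292.7 + 470 − 2 × 20) = 470 × 2272.7 / 2722.7 ≈ 392.32 mm.
Far limit Df = s·(H − f)/(H − s) = 470 × (2292.7 − 20) / (2292.7 − 470) = 470 × 2272.7 / 1822.7 ≈ 586.03 mm.
Depth of field = Df − Dn = 586.03 − 392.32 ≈ 193.71 mm.

194 mm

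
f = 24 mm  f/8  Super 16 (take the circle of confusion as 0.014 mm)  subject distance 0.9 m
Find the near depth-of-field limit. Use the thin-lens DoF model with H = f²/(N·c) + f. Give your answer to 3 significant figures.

0.769 m

Hyperfocal distance H = f²/(N·c) + f = 24²/(8 × 0.014) + 24 = 576/0.112 + 24 ≈ 5166.9 mm ≈ 5.167 m.
Near limit Dn = s·(H − f)/(H + s − 2f) = 900 × (5166.9 − 24) / (5166.9 + 900 − 2 × 24) = 900 × 5142.9 / 6018.9 ≈ 769.01 mm ≈ 0.769 m.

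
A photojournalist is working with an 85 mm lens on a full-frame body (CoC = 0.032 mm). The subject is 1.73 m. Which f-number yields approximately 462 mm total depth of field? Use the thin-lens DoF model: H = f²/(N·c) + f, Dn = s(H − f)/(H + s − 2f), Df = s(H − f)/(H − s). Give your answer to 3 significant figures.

Write h = H − f = f²/(N·c). The thin-lens limits are Dn = s·h/(h + (s−f)) and Df = s·h/(h − (s−f)), so DoF = Df − Dn = 2·s·(s−f)·h / (h² − (s−f)²).
That is a quadratic in h: DoF·h² − 2·s·(s−f)·h − DoF·(s−f)² = 0 ⇒ h = (s−f)·(s + √(s² + DoF²)) / DoF = 1645 × (1730 + √(1730² + 462²)) / 462 = 1645 × (1730 + 1790.63) / 462 ≈ 12536 mm.
Then N = f²/(c·h) = 85² / (0.032 × 12536) = 7225 / 401.14 ≈ 18.

f/18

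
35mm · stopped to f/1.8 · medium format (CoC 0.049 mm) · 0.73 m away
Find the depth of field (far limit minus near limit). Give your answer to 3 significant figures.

Hyperfocal distance H = f²/(N·c) + f = 35²/(1.8 × 0.049) + 35 = 1225/0.0882 + 35 ≈ 13923.9 mm ≈ 13.92 m.
Near limit Dn = s·(H − f)/(H + s − 2f) = 730 × (13923.9 − 35) / (13923.9 + 730 − 2 × 35) = 730 × 13888.9 / 14583.9 ≈ 695.212 mm.
Far limit Df = s·(H − f)/(H − s) = 730 × (13923.9 − 35) / (13923.9 − 730) = 730 × 13888.9 / 13193.9 ≈ 768.453 mm.
Depth of field = Df − Dn = 768.453 − 695.212 ≈ 73.241 mm.

73.2 mm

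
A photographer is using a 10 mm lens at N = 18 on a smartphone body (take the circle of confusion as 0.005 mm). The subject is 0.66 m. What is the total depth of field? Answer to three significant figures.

1.17 m

Hyperfocal distance H = f²/(N·c) + f = 10²/(18 × 0.005) + 10 = 100/0.09 + 10 ≈ 1121.1 mm ≈ 1.121 m.
Near limit Dn = s·(H − f)/(H + s − 2f) = 660 × (1121.1 − 10) / (1121.1 + 660 − 2 × 10) = 660 × 1111.1 / 1761.1 ≈ 416.4 mm.
Far limit Df = s·(H − f)/(H − s) = 660 × (1121.1 − 10) / (1121.1 − 660) = 660 × 1111.1 / 461.1 ≈ 1590.4 mm.
Depth of field = Df − Dn = 1590.4 − 416.4 ≈ 1174.0 mm ≈ 1.17 m.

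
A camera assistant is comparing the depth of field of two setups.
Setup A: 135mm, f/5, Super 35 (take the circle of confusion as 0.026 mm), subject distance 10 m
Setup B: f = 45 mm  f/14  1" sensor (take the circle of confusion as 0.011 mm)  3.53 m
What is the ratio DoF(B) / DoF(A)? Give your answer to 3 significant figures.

1.42

Setup A: H = 135²/(5×0.026) + 135 ≈ 140327.3 mm; DoF = Df − Dn = 10756.9 − 9342.6 ≈ 1414.3 mm.
Setup B: H = 45²/(14×0.011) + 45 ≈ 13194.4 mm; DoF = Df − Dn = 4802.9 − 2790.4 ≈ 2012.5 mm.
Ratio = 2012.5 / 1414.3 ≈ 1.42.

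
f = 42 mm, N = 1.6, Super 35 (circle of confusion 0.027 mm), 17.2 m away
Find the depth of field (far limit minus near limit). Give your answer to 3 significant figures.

Hyperfocal distance H = f²/(N·c) + f = 42²/(1.6 × 0.027) + 42 = 1764/0.0432 + 42 ≈ 40875.3 mm ≈ 40.88 m.
Near limit Dn = s·(H − f)/(H + s − 2f) = 17200 × (40875.3 − 42) / (40875.3 + 17200 − 2 × 42) = 17200 × 40833.3 / 57991.3 ≈ 12111 mm.
Far limit Df = s·(H − f)/(H − s) = 17200 × (40875.3 − 42) / (40875.3 − 17200) = 17200 × 40833.3 / 23675.3 ≈ 29665 mm.
Depth of field = Df − Dn = 29665 − 12111 ≈ 17554 mm ≈ 17.6 m.

17.6 m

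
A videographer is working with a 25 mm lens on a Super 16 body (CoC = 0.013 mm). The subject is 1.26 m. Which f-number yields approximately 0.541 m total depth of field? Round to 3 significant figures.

f/8

Write h = H − f = f²/(N·c). The thin-lens limits are Dn = s·h/(h + (s−f)) and Df = s·h/(h − (s−f)), so DoF = Df − Dn = 2·s·(s−f)·h / (h² − (s−f)²).
That is a quadratic in h: DoF·h² − 2·s·(s−f)·h − DoF·(s−f)² = 0 ⇒ h = (s−f)·(s + √(s² + DoF²)) / DoF = 1235 × (1260 + √(1260² + 541²)) / 541 = 1235 × (1260 + 1371.23) / 541 ≈ 6006.6 mm.
Then N = f²/(c·h) = 25² / (0.013 × 6006.6) = 625 / 78.086 ≈ 8.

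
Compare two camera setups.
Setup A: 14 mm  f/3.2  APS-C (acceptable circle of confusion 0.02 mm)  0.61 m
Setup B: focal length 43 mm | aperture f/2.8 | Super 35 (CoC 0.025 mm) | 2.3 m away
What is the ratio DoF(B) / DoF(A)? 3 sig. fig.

Setup A: H = 14²/(3.2×0.02) + 14 ≈ 3076.5 mm; DoF = Df − Dn = 757.40 − 510.63 ≈ 246.77 mm.
Setup B: H = 43²/(2.8×0.025) + 43 ≈ 26457.3 mm; DoF = Df − Dn = 2514.89 − 2118.94 ≈ 395.95 mm.
Ratio = 395.95 / 246.77 ≈ 1.60.

1.60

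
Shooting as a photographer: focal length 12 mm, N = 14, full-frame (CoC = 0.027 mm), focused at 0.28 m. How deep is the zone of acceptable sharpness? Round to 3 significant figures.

Hyperfocal distance H = f²/(N·c) + f = 12²/(14 × 0.027) + 12 = 144/0.378 + 12 ≈ 393.0 mm ≈ 0.393 m.
Near limit Dn = s·(H − f)/(H + s − 2f) = 280 × (393.0 − 12) / (393.0 + 280 − 2 × 12) = 280 × 381.0 / 649.0 ≈ 164.37 mm.
Far limit Df = s·(H − f)/(H − s) = 280 × (393.0 − 12) / (393.0 − 280) = 280 × 381.0 / 113.0 ≈ 944.35 mm.
Depth of field = Df − Dn = 944.35 − 164.37 ≈ 779.98 mm ≈ 0.780 m.

0.780 m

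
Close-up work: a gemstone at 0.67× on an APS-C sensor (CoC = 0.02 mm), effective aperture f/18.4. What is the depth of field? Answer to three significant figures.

1.64 mm

At magnification m, DoF ≈ 2·N_eff·c/m² = 2 × 18.4 × 0.02 / 0.67² = 0.736 / 0.4489 ≈ 1.64 mm.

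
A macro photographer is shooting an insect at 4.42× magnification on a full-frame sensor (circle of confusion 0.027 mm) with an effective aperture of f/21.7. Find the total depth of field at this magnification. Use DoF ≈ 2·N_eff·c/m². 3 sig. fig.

At magnification m, DoF ≈ 2·N_eff·c/m² = 2 × 21.7 × 0.027 / 4.42² = 1.172 / 19.54 ≈ 0.06 mm.

0.0600 mm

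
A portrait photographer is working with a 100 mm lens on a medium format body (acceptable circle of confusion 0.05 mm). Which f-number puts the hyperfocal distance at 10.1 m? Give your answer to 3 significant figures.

Rearrange H = f²/(N·c) + f for N: N = f² / ((H − f)·c).
N = 100² / ((10100 − 100) × 0.05) = 10000 / 500.0 ≈ 20.

f/20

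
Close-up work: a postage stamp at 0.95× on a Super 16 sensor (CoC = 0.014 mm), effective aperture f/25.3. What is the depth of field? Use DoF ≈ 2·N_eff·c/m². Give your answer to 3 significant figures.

At magnification m, DoF ≈ 2·N_eff·c/m² = 2 × 25.3 × 0.014 / 0.95² = 0.7084 / 0.9025 ≈ 0.785 mm.

0.785 mm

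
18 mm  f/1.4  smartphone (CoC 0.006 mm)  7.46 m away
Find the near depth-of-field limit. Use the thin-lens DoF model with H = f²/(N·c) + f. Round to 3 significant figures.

6.25 m

Hyperfocal distance H = f²/(N·c) + f = 18²/(1.4 × 0.006) + 18 = 324/0.0084 + 18 ≈ 38589.4 mm ≈ 38.59 m.
Near limit Dn = s·(H − f)/(H + s − 2f) = 7460 × (38589.4 − 18) / (38589.4 + 7460 − 2 × 18) = 7460 × 38571.4 / 46013.4 ≈ 6253.5 mm ≈ 6.25 m.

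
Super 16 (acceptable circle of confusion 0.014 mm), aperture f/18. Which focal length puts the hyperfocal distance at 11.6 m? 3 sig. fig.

53.9 mm

From H = f²/(N·c) + f, with f ≪ H: f ≈ √(H·N·c) = √(11600 × 18 × 0.014) = √2923.2 ≈ 54.07 mm.
Exact: f² + N·c·f − N·c·H = 0 ⇒ f = (−N·c + √((N·c)² + 4·N·c·H))/2 = (−0.252 + √11693)/2 ≈ 53.941 mm ≈ 53.9 mm.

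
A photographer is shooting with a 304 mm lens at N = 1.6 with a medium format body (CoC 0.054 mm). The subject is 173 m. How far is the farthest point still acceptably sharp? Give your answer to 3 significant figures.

Hyperfocal distance H = f²/(N·c) + f = 304²/(1.6 × 0.054) + 304 = 92416/0.0864 + 304 ≈ 1069933.6 mm ≈ 1070 m.
Far limit Df = s·(H − f)/(H − s) = 173000 × (1069933.6 − 304) / (1069933.6 − 173000) = 173000 × 1069629.6 / 896933.6 ≈ 206309 mm ≈ 206 m.

206 m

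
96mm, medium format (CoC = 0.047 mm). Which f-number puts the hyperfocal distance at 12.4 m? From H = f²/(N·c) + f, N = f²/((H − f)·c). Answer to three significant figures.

f/15.9

Rearrange H = f²/(N·c) + f for N: N = f² / ((H − f)·c).
N = 96² / ((12400 − 96) × 0.047) = 9216 / 578.3 ≈ 15.9.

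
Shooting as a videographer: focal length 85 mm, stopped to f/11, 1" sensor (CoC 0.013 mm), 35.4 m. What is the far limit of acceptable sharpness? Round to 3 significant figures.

118 m

Hyperfocal distance H = f²/(N·c) + f = 85²/(11 × 0.013) + 85 = 7225/0.143 + 85 ≈ 50609.5 mm ≈ 50.61 m.
Far limit Df = s·(H − f)/(H − s) = 35400 × (50609.5 − 85) / (50609.5 − 35400) = 35400 × 50524.5 / 15209.5 ≈ 117596 mm ≈ 118 m.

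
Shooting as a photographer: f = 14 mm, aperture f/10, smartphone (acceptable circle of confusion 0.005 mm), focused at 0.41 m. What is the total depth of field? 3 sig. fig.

83.7 mm

Hyperfocal distance H = f²/(N·c) + f = 14²/(10 × 0.005) + 14 = 196/0.05 + 14 ≈ 3934.0 mm ≈ 3.934 m.
Near limit Dn = s·(H − f)/(H + s − 2f) = 410 × (3934.0 − 14) / (3934.0 + 410 − 2 × 14) = 410 × 3920.0 / 4316.0 ≈ 372.382 mm.
Far limit Df = s·(H − f)/(H − s) = 410 × (3934.0 − 14) / (3934.0 − 410) = 410 × 3920.0 / 3524.0 ≈ 456.073 mm.
Depth of field = Df − Dn = 456.073 − 372.382 ≈ 83.691 mm.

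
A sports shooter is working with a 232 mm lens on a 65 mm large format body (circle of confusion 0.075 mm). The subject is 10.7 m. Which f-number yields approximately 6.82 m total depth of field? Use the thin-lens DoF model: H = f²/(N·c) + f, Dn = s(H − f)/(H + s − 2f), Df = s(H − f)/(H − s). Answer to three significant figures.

f/20

Write h = H − f = f²/(N·c). The thin-lens limits are Dn = s·h/(h + (s−f)) and Df = s·h/(h − (s−f)), so DoF = Df − Dn = 2·s·(s−f)·h / (h² − (s−f)²).
That is a quadratic in h: DoF·h² − 2·s·(s−f)·h − DoF·(s−f)² = 0 ⇒ h = (s−f)·(s + √(s² + DoF²)) / DoF = 10468 × (10700 + √(10700² + 6820²)) / 6820 = 10468 × (10700 + 12688.7) / 6820 ≈ 35899 mm.
Then N = f²/(c·h) = 232² / (0.075 × 35899) = 53824 / 2692.4 ≈ 20.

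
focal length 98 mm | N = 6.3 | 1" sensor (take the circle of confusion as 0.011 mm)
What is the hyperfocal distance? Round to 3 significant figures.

Hyperfocal distance H = f²/(N·c) + f = 98²/(6.3 × 0.011) + 98 = 9604/0.0693 + 98 ≈ 138683.9 mm ≈ 139 m.

139 m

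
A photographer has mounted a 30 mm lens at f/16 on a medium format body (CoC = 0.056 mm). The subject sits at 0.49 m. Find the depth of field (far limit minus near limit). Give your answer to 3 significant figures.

Hyperfocal distance H = f²/(N·c) + f = 30²/(16 × 0.056) + 30 = 900/0.896 + 30 ≈ 1034.5 mm ≈ 1.034 m.
Near limit Dn = s·(H − f)/(H + s − 2f) = 490 × (1034.5 − 30) / (1034.5 + 490 − 2 × 30) = 490 × 1004.5 / 1464.5 ≈ 336.09 mm.
Far limit Df = s·(H − f)/(H − s) = 490 × (1034.5 − 30) / (1034.5 − 490) = 490 × 1004.5 / 544.5 ≈ 903.98 mm.
Depth of field = Df − Dn = 903.98 − 336.09 ≈ 567.89 mm ≈ 0.568 m.

0.568 m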